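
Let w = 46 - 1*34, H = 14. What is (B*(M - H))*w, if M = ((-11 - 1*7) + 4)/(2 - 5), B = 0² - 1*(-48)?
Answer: -5376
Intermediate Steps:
w = 12 (w = 46 - 34 = 12)
B = 48 (B = 0 + 48 = 48)
M = 14/3 (M = ((-11 - 7) + 4)/(-3) = (-18 + 4)*(-⅓) = -14*(-⅓) = 14/3 ≈ 4.6667)
(B*(M - H))*w = (48*(14/3 - 1*14))*12 = (48*(14/3 - 14))*12 = (48*(-28/3))*12 = -448*12 = -5376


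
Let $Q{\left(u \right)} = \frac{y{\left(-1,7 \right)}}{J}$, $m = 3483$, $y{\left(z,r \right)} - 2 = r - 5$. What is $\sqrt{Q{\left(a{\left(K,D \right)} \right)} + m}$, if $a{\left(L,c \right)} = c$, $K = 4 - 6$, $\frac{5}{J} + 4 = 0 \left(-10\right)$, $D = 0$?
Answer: $\frac{\sqrt{86995}}{5} \approx 58.99$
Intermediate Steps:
$J = - \frac{5}{4}$ ($J = \frac{5}{-4 + 0 \left(-10\right)} = \frac{5}{-4 + 0} = \frac{5}{-4} = 5 \left(- \frac{1}{4}\right) = - \frac{5}{4} \approx -1.25$)
$K = -2$ ($K = 4 - 6 = -2$)
$y{\left(z,r \right)} = -3 + r$ ($y{\left(z,r \right)} = 2 + \left(r - 5\right) = 2 + \left(-5 + r\right) = -3 + r$)
$Q{\left(u \right)} = - \frac{16}{5}$ ($Q{\left(u \right)} = \frac{-3 + 7}{- \frac{5}{4}} = 4 \left(- \frac{4}{5}\right) = - \frac{16}{5}$)
$\sqrt{Q{\left(a{\left(K,D \right)} \right)} + m} = \sqrt{- \frac{16}{5} + 3483} = \sqrt{\frac{17399}{5}} = \frac{\sqrt{86995}}{5}$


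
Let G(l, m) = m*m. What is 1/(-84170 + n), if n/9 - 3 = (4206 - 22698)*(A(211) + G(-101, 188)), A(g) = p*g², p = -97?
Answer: 1/712843160461 ≈ 1.4028e-12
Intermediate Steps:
A(g) = -97*g²
G(l, m) = m²
n = 712843244631 (n = 27 + 9*((4206 - 22698)*(-97*211² + 188²)) = 27 + 9*(-18492*(-97*44521 + 35344)) = 27 + 9*(-18492*(-4318537 + 35344)) = 27 + 9*(-18492*(-4283193)) = 27 + 9*79204804956 = 27 + 712843244604 = 712843244631)
1/(-84170 + n) = 1/(-84170 + 712843244631) = 1/712843160461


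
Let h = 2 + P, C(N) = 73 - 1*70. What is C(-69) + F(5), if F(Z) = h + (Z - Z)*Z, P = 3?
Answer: 8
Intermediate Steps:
C(N) = 3 (C(N) = 73 - 70 = 3)
h = 5 (h = 2 + 3 = 5)
F(Z) = 5 (F(Z) = 5 + (Z - Z)*Z = 5 + 0*Z = 5 + 0 = 5)
C(-69) + F(5) = 3 + 5 = 8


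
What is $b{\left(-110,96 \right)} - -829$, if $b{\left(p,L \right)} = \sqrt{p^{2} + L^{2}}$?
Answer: $975$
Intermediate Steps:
$b{\left(p,L \right)} = \sqrt{L^{2} + p^{2}}$
$b{\left(-110,96 \right)} - -829 = \sqrt{96^{2} + \left(-110\right)^{2}} - -829 = \sqrt{9216 + 12100} + 829 = \sqrt{21316} + 829 = 146 + 829 = 975$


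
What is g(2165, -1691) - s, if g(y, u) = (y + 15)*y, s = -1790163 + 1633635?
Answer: 4876228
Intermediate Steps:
s = -156528
g(y, u) = y*(15 + y) (g(y, u) = (15 + y)*y = y*(15 + y))
g(2165, -1691) - s = 2165*(15 + 2165) - 1*(-156528) = 2165*2180 + 156528 = 4719700 + 156528 = 4876228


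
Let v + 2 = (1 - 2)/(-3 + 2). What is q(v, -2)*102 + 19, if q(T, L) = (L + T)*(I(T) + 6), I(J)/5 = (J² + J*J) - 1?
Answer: -3347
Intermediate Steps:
v = -1 (v = -2 + (1 - 2)/(-3 + 2) = -2 - 1/(-1) = -2 - 1*(-1) = -2 + 1 = -1)
I(J) = -5 + 10*J² (I(J) = 5*((J² + J*J) - 1) = 5*((J² + J²) - 1) = 5*(2*J² - 1) = 5*(-1 + 2*J²) = -5 + 10*J²)
q(T, L) = (1 + 10*T²)*(L + T) (q(T, L) = (L + T)*((-5 + 10*T²) + 6) = (L + T)*(1 + 10*T²) = (1 + 10*T²)*(L + T))
q(v, -2)*102 + 19 = (-2 - 1 + 10*(-1)³ + 10*(-2)*(-1)²)*102 + 19 = (-2 - 1 + 10*(-1) + 10*(-2)*1)*102 + 19 = (-2 - 1 - 10 - 20)*102 + 19 = -33*102 + 19 = -3366 + 19 = -3347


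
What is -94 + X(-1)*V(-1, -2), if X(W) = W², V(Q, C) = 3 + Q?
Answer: -92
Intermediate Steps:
-94 + X(-1)*V(-1, -2) = -94 + (-1)²*(3 - 1) = -94 + 1*2 = -94 + 2 = -92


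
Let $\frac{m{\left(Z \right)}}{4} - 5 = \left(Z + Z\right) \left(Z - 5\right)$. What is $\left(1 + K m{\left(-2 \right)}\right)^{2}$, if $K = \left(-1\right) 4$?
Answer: $277729$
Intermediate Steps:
$K = -4$
$m{\left(Z \right)} = 20 + 8 Z \left(-5 + Z\right)$ ($m{\left(Z \right)} = 20 + 4 \left(Z + Z\right) \left(Z - 5\right) = 20 + 4 \cdot 2 Z \left(-5 + Z\right) = 20 + 8 Z \left(-5 + Z\right)$)
$\left(1 + K m{\left(-2 \right)}\right)^{2} = \left(1 - 4 \left(20 - -80 + 8 \left(-2\right)^{2}\right)\right)^{2} = \left(1 - 4 \left(20 + 80 + 8 \cdot 4\right)\right)^{2} = \left(1 - 4 \left(20 + 80 + 32\right)\right)^{2} = \left(1 - 528\right)^{2} = \left(-527\right)^{2} = 277729$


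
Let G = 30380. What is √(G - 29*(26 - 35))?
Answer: √30641 ≈ 175.05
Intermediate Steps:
√(G - 29*(26 - 35)) = √(30380 - 29*(26 - 35)) = √(30380 - 29*(-9)) = √(30380 + 261) = √30641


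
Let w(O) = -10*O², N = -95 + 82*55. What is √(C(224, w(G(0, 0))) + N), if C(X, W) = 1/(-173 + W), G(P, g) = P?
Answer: 3*√14681818/173 ≈ 66.445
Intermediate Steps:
N = 4415 (N = -95 + 4510 = 4415)
√(C(224, w(G(0, 0))) + N) = √(1/(-173 - 10*0²) + 4415) = √(1/(-173 - 10*0) + 4415) = √(1/(-173 + 0) + 4415) = √(1/(-173) + 4415) = √(-1/173 + 4415) = √(763794/173) = 3*√14681818/173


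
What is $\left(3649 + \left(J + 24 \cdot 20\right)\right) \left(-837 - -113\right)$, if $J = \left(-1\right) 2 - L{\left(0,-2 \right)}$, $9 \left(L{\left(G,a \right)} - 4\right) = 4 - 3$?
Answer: $- \frac{26864744}{9} \approx -2.985 \cdot 10^{6}$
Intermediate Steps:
$L{\left(G,a \right)} = \frac{37}{9}$ ($L{\left(G,a \right)} = 4 + \frac{4 - 3}{9} = 4 + \frac{1}{9} \cdot 1 = 4 + \frac{1}{9} = \frac{37}{9}$)
$J = - \frac{55}{9}$ ($J = \left(-1\right) 2 - \frac{37}{9} = -2 - \frac{37}{9} = - \frac{55}{9} \approx -6.1111$)
$\left(3649 + \left(J + 24 \cdot 20\right)\right) \left(-837 - -113\right) = \left(3649 + \left(- \frac{55}{9} + 24 \cdot 20\right)\right) \left(-837 - -113\right) = \left(3649 + \left(- \frac{55}{9} + 480\right)\right) \left(-837 + \left(-19 + 132\right)\right) = \left(3649 + \frac{4265}{9}\right) \left(-837 + 113\right) = \frac{37106}{9} \left(-724\right) = - \frac{26864744}{9}$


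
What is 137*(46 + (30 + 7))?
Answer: 11371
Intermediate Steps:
137*(46 + (30 + 7)) = 137*(46 + 37) = 137*83 = 11371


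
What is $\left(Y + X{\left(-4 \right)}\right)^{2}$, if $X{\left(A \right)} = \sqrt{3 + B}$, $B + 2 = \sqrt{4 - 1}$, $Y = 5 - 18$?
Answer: $\left(13 - \sqrt{1 + \sqrt{3}}\right)^{2} \approx 128.76$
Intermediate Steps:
$Y = -13$
$B = -2 + \sqrt{3}$ ($B = -2 + \sqrt{4 - 1} = -2 + \sqrt{3} \approx -0.26795$)
$X{\left(A \right)} = \sqrt{1 + \sqrt{3}}$ ($X{\left(A \right)} = \sqrt{3 - \left(2 - \sqrt{3}\right)} = \sqrt{1 + \sqrt{3}}$)
$\left(Y + X{\left(-4 \right)}\right)^{2} = \left(-13 + \sqrt{1 + \sqrt{3}}\right)^{2}$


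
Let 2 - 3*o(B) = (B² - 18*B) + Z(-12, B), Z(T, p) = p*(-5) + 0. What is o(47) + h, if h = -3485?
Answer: -11581/3 ≈ -3860.3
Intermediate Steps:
Z(T, p) = -5*p (Z(T, p) = -5*p + 0 = -5*p)
o(B) = ⅔ - B²/3 + 23*B/3 (o(B) = ⅔ - ((B² - 18*B) - 5*B)/3 = ⅔ - (B² - 23*B)/3 = ⅔ + (-B²/3 + 23*B/3) = ⅔ - B²/3 + 23*B/3)
o(47) + h = (⅔ - ⅓*47² + (23/3)*47) - 3485 = (⅔ - ⅓*2209 + 1081/3) - 3485 = (⅔ - 2209/3 + 1081/3) - 3485 = -1126/3 - 3485 = -11581/3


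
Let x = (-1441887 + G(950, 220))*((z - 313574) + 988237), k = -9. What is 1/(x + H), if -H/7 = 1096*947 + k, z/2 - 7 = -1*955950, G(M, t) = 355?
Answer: 1/1783489280315 ≈ 5.6070e-13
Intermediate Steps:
z = -1911886 (z = 14 + 2*(-1*955950) = 14 + 2*(-955950) = 14 - 1911900 = -1911886)
H = -7265321 (H = -7*(1096*947 - 9) = -7*(1037912 - 9) = -7*1037903 = -7265321)
x = 1783496545636 (x = (-1441887 + 355)*((-1911886 - 313574) + 988237) = -1441532*(-2225460 + 988237) = -1441532*(-1237223) = 1783496545636)
1/(x + H) = 1/(1783496545636 - 7265321) = 1/1783489280315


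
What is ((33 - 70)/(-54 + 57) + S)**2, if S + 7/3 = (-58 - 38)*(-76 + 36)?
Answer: 131698576/9 ≈ 1.4633e+7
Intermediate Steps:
S = 11513/3 (S = -7/3 + (-58 - 38)*(-76 + 36) = -7/3 - 96*(-40) = -7/3 + 3840 = 11513/3 ≈ 3837.7)
((33 - 70)/(-54 + 57) + S)**2 = ((33 - 70)/(-54 + 57) + 11513/3)**2 = (-37/3 + 11513/3)**2 = (11476/3)**2 = 131698576/9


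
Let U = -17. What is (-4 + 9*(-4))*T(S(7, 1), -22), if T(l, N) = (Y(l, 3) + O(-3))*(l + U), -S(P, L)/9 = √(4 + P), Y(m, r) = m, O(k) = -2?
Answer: -37000 - 6840*√11 ≈ -59686.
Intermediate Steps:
S(P, L) = -9*√(4 + P)
T(l, N) = (-17 + l)*(-2 + l) (T(l, N) = (l - 2)*(l - 17) = (-2 + l)*(-17 + l) = (-17 + l)*(-2 + l))
(-4 + 9*(-4))*T(S(7, 1), -22) = (-4 + 9*(-4))*(34 + (-9*√(4 + 7))² - (-171)*√(4 + 7)) = (-4 - 36)*(34 + (-9*√11)² - (-171)*√11) = -40*(34 + 891 + 171*√11) = -40*(925 + 171*√11) = -37000 - 6840*√11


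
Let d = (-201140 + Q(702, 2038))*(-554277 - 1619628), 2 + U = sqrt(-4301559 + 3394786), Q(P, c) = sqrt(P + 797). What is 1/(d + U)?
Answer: 1/(437259251698 - 2173905*sqrt(1499) + I*sqrt(906773)) ≈ 2.2874e-12 - 0.e-21*I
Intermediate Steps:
Q(P, c) = sqrt(797 + P)
U = -2 + I*sqrt(906773) (U = -2 + sqrt(-4301559 + 3394786) = -2 + sqrt(-906773) = -2 + I*sqrt(906773) ≈ -2.0 + 952.25*I)
d = 437259251700 - 2173905*sqrt(1499) (d = (-201140 + sqrt(797 + 702))*(-554277 - 1619628) = (-201140 + sqrt(1499))*(-2173905) = 437259251700 - 2173905*sqrt(1499) ≈ 4.3717e+11)
1/(d + U) = 1/((437259251700 - 2173905*sqrt(1499)) + (-2 + I*sqrt(906773))) = 1/(437259251698 - 2173905*sqrt(1499) + I*sqrt(906773))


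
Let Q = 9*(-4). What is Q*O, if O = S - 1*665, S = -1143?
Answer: 65088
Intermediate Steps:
Q = -36
O = -1808 (O = -1143 - 1*665 = -1143 - 665 = -1808)
Q*O = -36*(-1808) = 65088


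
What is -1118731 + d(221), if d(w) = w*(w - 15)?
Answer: -1073205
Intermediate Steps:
d(w) = w*(-15 + w)
-1118731 + d(221) = -1118731 + 221*(-15 + 221) = -1118731 + 221*206 = -1118731 + 45526 = -1073205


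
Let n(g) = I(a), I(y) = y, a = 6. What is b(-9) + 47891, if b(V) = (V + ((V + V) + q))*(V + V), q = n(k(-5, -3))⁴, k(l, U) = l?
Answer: 25049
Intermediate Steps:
n(g) = 6
q = 1296 (q = 6⁴ = 1296)
b(V) = 2*V*(1296 + 3*V) (b(V) = (V + ((V + V) + 1296))*(V + V) = (V + (2*V + 1296))*(2*V) = (V + (1296 + 2*V))*(2*V) = (1296 + 3*V)*(2*V) = 2*V*(1296 + 3*V))
b(-9) + 47891 = 6*(-9)*(432 - 9) + 47891 = 6*(-9)*423 + 47891 = -22842 + 47891 = 25049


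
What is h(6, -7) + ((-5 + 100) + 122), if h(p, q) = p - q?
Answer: 230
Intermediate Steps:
h(6, -7) + ((-5 + 100) + 122) = (6 - 1*(-7)) + ((-5 + 100) + 122) = (6 + 7) + (95 + 122) = 13 + 217 = 230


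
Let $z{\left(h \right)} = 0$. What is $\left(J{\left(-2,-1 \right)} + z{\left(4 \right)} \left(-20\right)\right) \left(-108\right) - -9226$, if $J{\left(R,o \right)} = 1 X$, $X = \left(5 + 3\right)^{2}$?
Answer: $2314$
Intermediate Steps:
$X = 64$ ($X = 8^{2} = 64$)
$J{\left(R,o \right)} = 64$ ($J{\left(R,o \right)} = 1 \cdot 64 = 64$)
$\left(J{\left(-2,-1 \right)} + z{\left(4 \right)} \left(-20\right)\right) \left(-108\right) - -9226 = \left(64 + 0 \left(-20\right)\right) \left(-108\right) - -9226 = \left(64 + 0\right) \left(-108\right) + 9226 = 64 \left(-108\right) + 9226 = -6912 + 9226 = 2314$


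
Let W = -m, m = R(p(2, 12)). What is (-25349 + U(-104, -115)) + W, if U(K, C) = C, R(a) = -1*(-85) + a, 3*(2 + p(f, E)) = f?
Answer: -76643/3 ≈ -25548.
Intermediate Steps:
p(f, E) = -2 + f/3
R(a) = 85 + a
m = 251/3 (m = 85 + (-2 + (⅓)*2) = 85 + (-2 + ⅔) = 85 - 4/3 = 251/3 ≈ 83.667)
W = -251/3 (W = -1*251/3 = -251/3 ≈ -83.667)
(-25349 + U(-104, -115)) + W = (-25349 - 115) - 251/3 = -25464 - 251/3 = -76643/3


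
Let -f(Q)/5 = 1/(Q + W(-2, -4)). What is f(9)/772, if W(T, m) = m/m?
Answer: -1/1544 ≈ -0.00064767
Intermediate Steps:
W(T, m) = 1
f(Q) = -5/(1 + Q) (f(Q) = -5/(Q + 1) = -5/(1 + Q))
f(9)/772 = -5/(1 + 9)/772 = -5/10*(1/772) = -5*1/10*(1/772) = -1/2*1/772 = -1/1544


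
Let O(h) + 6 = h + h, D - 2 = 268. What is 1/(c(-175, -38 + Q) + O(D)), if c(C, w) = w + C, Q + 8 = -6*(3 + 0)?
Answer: 1/295 ≈ 0.0033898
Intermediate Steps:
D = 270 (D = 2 + 268 = 270)
Q = -26 (Q = -8 - 6*(3 + 0) = -8 - 6*3 = -8 - 18 = -26)
c(C, w) = C + w
O(h) = -6 + 2*h (O(h) = -6 + (h + h) = -6 + 2*h)
1/(c(-175, -38 + Q) + O(D)) = 1/((-175 + (-38 - 26)) + (-6 + 2*270)) = 1/((-175 - 64) + (-6 + 540)) = 1/(-239 + 534) = 1/295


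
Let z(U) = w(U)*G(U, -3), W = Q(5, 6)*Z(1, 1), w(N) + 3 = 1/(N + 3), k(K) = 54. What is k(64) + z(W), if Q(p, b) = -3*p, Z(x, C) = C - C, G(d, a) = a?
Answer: 62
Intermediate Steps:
w(N) = -3 + 1/(3 + N) (w(N) = -3 + 1/(N + 3) = -3 + 1/(3 + N))
Z(x, C) = 0
W = 0 (W = -3*5*0 = -15*0 = 0)
z(U) = -3*(-8 - 3*U)/(3 + U) (z(U) = ((-8 - 3*U)/(3 + U))*(-3) = -3*(-8 - 3*U)/(3 + U))
k(64) + z(W) = 54 + 3*(8 + 3*0)/(3 + 0) = 54 + 3*(8 + 0)/3 = 54 + 3*(⅓)*8 = 54 + 8 = 62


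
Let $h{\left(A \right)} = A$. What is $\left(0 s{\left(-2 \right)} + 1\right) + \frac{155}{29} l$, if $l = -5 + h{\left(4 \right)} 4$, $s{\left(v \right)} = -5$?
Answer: $\frac{1734}{29} \approx 59.793$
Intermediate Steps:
$l = 11$ ($l = -5 + 4 \cdot 4 = -5 + 16 = 11$)
$\left(0 s{\left(-2 \right)} + 1\right) + \frac{155}{29} l = \left(0 \left(-5\right) + 1\right) + \frac{155}{29} \cdot 11 = \left(0 + 1\right) + 155 \cdot \frac{1}{29} \cdot 11 = 1 + \frac{155}{29} \cdot 11 = 1 + \frac{1705}{29} = \frac{1734}{29}$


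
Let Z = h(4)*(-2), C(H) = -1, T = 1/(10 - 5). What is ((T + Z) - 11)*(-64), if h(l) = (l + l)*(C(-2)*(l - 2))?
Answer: -6784/5 ≈ -1356.8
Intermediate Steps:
T = 1/5 ≈ 0.20000
h(l) = 2*l*(2 - l) (h(l) = (l + l)*(-(l - 2)) = (2*l)*(-(-2 + l)) = (2*l)*(2 - l) = 2*l*(2 - l))
Z = 32 (Z = (2*4*(2 - 1*4))*(-2) = (2*4*(2 - 4))*(-2) = (2*4*(-2))*(-2) = -16*(-2) = 32)
((T + Z) - 11)*(-64) = ((1/5 + 32) - 11)*(-64) = (161/5 - 11)*(-64) = (106/5)*(-64) = -6784/5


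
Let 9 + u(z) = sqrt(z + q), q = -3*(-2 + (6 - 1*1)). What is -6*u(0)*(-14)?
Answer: -756 + 252*I ≈ -756.0 + 252.0*I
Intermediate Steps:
q = -9 (q = -3*(-2 + (6 - 1)) = -3*(-2 + 5) = -3*3 = -9)
u(z) = -9 + sqrt(-9 + z) (u(z) = -9 + sqrt(z - 9) = -9 + sqrt(-9 + z))
-6*u(0)*(-14) = -6*(-9 + sqrt(-9 + 0))*(-14) = -6*(-9 + sqrt(-9))*(-14) = -6*(-9 + 3*I)*(-14) = (54 - 18*I)*(-14) = -756 + 252*I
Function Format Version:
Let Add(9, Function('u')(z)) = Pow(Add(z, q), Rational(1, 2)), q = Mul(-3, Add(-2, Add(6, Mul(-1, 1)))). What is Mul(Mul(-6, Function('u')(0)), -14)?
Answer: Add(-756, Mul(252, I)) ≈ Add(-756.00, Mul(252.00, I))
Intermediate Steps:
q = -9 (q = Mul(-3, Add(-2, Add(6, -1))) = Mul(-3, Add(-2, 5)) = Mul(-3, 3) = -9)
Function('u')(z) = Add(-9, Pow(Add(-9, z), Rational(1, 2))) (Function('u')(z) = Add(-9, Pow(Add(z, -9), Rational(1, 2))) = Add(-9, Pow(Add(-9, z), Rational(1, 2))))
Mul(Mul(-6, Function('u')(0)), -14) = Mul(Mul(-6, Add(-9, Pow(Add(-9, 0), Rational(1, 2)))), -14) = Mul(Mul(-6, Add(-9, Pow(-9, Rational(1, 2)))), -14) = Mul(Mul(-6, Add(-9, Mul(3, I))), -14) = Mul(Add(54, Mul(-18, I)), -14) = Add(-756, Mul(252, I))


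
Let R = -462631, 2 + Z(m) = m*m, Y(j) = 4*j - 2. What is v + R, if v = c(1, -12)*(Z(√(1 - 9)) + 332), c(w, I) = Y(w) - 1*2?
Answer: -462631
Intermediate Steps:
Y(j) = -2 + 4*j
Z(m) = -2 + m² (Z(m) = -2 + m*m = -2 + m²)
c(w, I) = -4 + 4*w (c(w, I) = (-2 + 4*w) - 1*2 = (-2 + 4*w) - 2 = -4 + 4*w)
v = 0 (v = (-4 + 4*1)*((-2 + (√(1 - 9))²) + 332) = (-4 + 4)*((-2 + (√(-8))²) + 332) = 0*((-2 + (2*I*√2)²) + 332) = 0*((-2 - 8) + 332) = 0*(-10 + 332) = 0*322 = 0)
v + R = 0 - 462631 = -462631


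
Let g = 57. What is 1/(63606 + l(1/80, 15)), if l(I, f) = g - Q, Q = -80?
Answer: 1/63743 ≈ 1.5688e-5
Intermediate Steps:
l(I, f) = 137 (l(I, f) = 57 - 1*(-80) = 57 + 80 = 137)
1/(63606 + l(1/80, 15)) = 1/(63606 + 137) = 1/63743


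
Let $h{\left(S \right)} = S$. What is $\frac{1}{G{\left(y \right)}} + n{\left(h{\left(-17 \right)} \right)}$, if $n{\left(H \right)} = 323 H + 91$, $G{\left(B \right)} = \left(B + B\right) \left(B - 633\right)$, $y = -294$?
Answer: $- \frac{2943410399}{545076} \approx -5400.0$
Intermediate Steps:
$G{\left(B \right)} = 2 B \left(-633 + B\right)$
$n{\left(H \right)} = 91 + 323 H$
$\frac{1}{G{\left(y \right)}} + n{\left(h{\left(-17 \right)} \right)} = \frac{1}{2 \left(-294\right) \left(-633 - 294\right)} + \left(91 + 323 \left(-17\right)\right) = \frac{1}{2 \left(-294\right) \left(-927\right)} + \left(91 - 5491\right) = \frac{1}{545076} - 5400 = - \frac{2943410399}{545076}$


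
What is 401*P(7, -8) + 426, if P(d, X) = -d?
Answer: -2381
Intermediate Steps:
401*P(7, -8) + 426 = 401*(-1*7) + 426 = 401*(-7) + 426 = -2807 + 426 = -2381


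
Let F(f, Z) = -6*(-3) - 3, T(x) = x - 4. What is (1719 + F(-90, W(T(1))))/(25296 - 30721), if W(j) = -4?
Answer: -1734/5425 ≈ -0.31963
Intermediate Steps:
T(x) = -4 + x
F(f, Z) = 15 (F(f, Z) = 18 - 3 = 15)
(1719 + F(-90, W(T(1))))/(25296 - 30721) = (1719 + 15)/(25296 - 30721) = 1734/(-5425) = 1734*(-1/5425) = -1734/5425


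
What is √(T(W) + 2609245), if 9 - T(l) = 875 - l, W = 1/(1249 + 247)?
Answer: √1459398484390/748 ≈ 1615.0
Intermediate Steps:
W = 1/1496 ≈ 0.00066845
T(l) = -866 + l (T(l) = 9 - (875 - l) = 9 + (-875 + l) = -866 + l)
√(T(W) + 2609245) = √((-866 + 1/1496) + 2609245) = √(-1295535/1496 + 2609245) = √(3902134985/1496) = √1459398484390/748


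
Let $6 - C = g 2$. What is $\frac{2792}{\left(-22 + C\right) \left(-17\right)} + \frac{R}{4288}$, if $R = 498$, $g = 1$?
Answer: $\frac{3031121}{328032} \approx 9.2403$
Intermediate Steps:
$C = 4$ ($C = 6 - 1 \cdot 2 = 6 - 2 = 4$)
$\frac{2792}{\left(-22 + C\right) \left(-17\right)} + \frac{R}{4288} = \frac{2792}{\left(-22 + 4\right) \left(-17\right)} + \frac{498}{4288} = \frac{2792}{\left(-18\right) \left(-17\right)} + 498 \cdot \frac{1}{4288} = \frac{2792}{306} + \frac{249}{2144} = 2792 \cdot \frac{1}{306} + \frac{249}{2144} = \frac{1396}{153} + \frac{249}{2144} = \frac{3031121}{328032}$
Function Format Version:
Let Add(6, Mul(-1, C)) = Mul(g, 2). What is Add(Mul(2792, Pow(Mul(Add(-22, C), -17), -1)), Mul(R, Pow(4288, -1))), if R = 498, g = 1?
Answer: Rational(3031121, 328032) ≈ 9.2403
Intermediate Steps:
C = 4 (C = Add(6, Mul(-1, Mul(1, 2))) = Add(6, Mul(-1, 2)) = Add(6, -2) = 4)
Add(Mul(2792, Pow(Mul(Add(-22, C), -17), -1)), Mul(R, Pow(4288, -1))) = Add(Mul(2792, Pow(Mul(Add(-22, 4), -17), -1)), Mul(498, Pow(4288, -1))) = Add(Mul(2792, Pow(Mul(-18, -17), -1)), Mul(498, Rational(1, 4288))) = Add(Mul(2792, Pow(306, -1)), Rational(249, 2144)) = Add(Mul(2792, Rational(1, 306)), Rational(249, 2144)) = Add(Rational(1396, 153), Rational(249, 2144)) = Rational(3031121, 328032)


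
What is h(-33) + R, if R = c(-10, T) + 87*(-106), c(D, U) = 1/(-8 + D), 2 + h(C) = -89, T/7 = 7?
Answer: -167635/18 ≈ -9313.1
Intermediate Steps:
T = 49 (T = 7*7 = 49)
h(C) = -91 (h(C) = -2 - 89 = -91)
R = -165997/18 (R = 1/(-8 - 10) + 87*(-106) = 1/(-18) - 9222 = -1/18 - 9222 = -165997/18 ≈ -9222.1)
h(-33) + R = -91 - 165997/18 = -167635/18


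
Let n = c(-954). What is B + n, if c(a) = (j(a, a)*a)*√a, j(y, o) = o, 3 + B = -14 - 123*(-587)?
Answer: 72184 + 2730348*I*√106 ≈ 72184.0 + 2.8111e+7*I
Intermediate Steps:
B = 72184 (B = -3 + (-14 - 123*(-587)) = -3 + (-14 + 72201) = -3 + 72187 = 72184)
c(a) = a^(5/2) (c(a) = (a*a)*√a = a²*√a = a^(5/2))
n = 2730348*I*√106 (n = (-954)^(5/2) = 2730348*I*√106 ≈ 2.8111e+7*I)
B + n = 72184 + 2730348*I*√106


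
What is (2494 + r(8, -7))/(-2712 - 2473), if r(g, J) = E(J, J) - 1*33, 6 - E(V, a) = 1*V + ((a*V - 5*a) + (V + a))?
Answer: -2404/5185 ≈ -0.46364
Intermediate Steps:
E(V, a) = 6 - 2*V + 4*a - V*a (E(V, a) = 6 - (1*V + ((a*V - 5*a) + (V + a))) = 6 - (V + ((V*a - 5*a) + (V + a))) = 6 - (V + ((-5*a + V*a) + (V + a))) = 6 - (V + (V - 4*a + V*a)) = 6 - (-4*a + 2*V + V*a) = 6 + (-2*V + 4*a - V*a) = 6 - 2*V + 4*a - V*a)
r(g, J) = -27 - J**2 + 2*J (r(g, J) = (6 - 2*J + 4*J - J*J) - 1*33 = (6 - 2*J + 4*J - J**2) - 33 = (6 - J**2 + 2*J) - 33 = -27 - J**2 + 2*J)
(2494 + r(8, -7))/(-2712 - 2473) = (2494 + (-27 - 1*(-7)**2 + 2*(-7)))/(-2712 - 2473) = (2494 + (-27 - 1*49 - 14))/(-5185) = (2494 + (-27 - 49 - 14))*(-1/5185) = (2494 - 90)*(-1/5185) = 2404*(-1/5185) = -2404/5185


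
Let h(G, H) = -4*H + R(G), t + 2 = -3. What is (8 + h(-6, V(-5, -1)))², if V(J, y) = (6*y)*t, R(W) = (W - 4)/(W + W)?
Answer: 444889/36 ≈ 12358.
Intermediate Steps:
t = -5 (t = -2 - 3 = -5)
R(W) = (-4 + W)/(2*W) (R(W) = (-4 + W)/((2*W)) = (-4 + W)*(1/(2*W)) = (-4 + W)/(2*W))
V(J, y) = -30*y (V(J, y) = (6*y)*(-5) = -30*y)
h(G, H) = -4*H + (-4 + G)/(2*G)
(8 + h(-6, V(-5, -1)))² = (8 + (½ - (-120)*(-1) - 2/(-6)))² = (8 + (½ - 4*30 - 2*(-⅙)))² = (8 + (½ - 120 + ⅓))² = (8 - 715/6)² = (-667/6)² = 444889/36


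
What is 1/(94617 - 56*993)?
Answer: 1/39009 ≈ 2.5635e-5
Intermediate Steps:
1/(94617 - 56*993) = 1/(94617 - 55608) = 1/39009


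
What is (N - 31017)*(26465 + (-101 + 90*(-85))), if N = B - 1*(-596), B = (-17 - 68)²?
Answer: -434089944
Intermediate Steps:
B = 7225 (B = (-85)² = 7225)
N = 7821 (N = 7225 - 1*(-596) = 7225 + 596 = 7821)
(N - 31017)*(26465 + (-101 + 90*(-85))) = (7821 - 31017)*(26465 + (-101 + 90*(-85))) = -23196*(26465 + (-101 - 7650)) = -23196*(26465 - 7751) = -23196*18714 = -434089944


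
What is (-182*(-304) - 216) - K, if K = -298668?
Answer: 353780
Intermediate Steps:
(-182*(-304) - 216) - K = (-182*(-304) - 216) - 1*(-298668) = (55328 - 216) + 298668 = 55112 + 298668 = 353780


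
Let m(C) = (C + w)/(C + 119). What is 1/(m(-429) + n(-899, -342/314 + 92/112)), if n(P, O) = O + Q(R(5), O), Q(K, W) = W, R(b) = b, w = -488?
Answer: 170345/412674 ≈ 0.41278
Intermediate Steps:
m(C) = (-488 + C)/(119 + C) (m(C) = (C - 488)/(C + 119) = (-488 + C)/(119 + C))
n(P, O) = 2*O (n(P, O) = O + O = 2*O)
1/(m(-429) + n(-899, -342/314 + 92/112)) = 1/((-488 - 429)/(119 - 429) + 2*(-342/314 + 92/112)) = 1/(-917/(-310) + 2*(-342*1/314 + 92*(1/112))) = 1/(-1/310*(-917) + 2*(-171/157 + 23/28)) = 1/(917/310 + 2*(-1177/4396)) = 1/(917/310 - 1177/2198) = 1/(412674/170345) = 170345/412674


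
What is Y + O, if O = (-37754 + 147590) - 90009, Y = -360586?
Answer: -340759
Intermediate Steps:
O = 19827 (O = 109836 - 90009 = 19827)
Y + O = -360586 + 19827 = -340759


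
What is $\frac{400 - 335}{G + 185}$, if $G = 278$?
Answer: $\frac{65}{463} \approx 0.14039$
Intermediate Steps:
$\frac{400 - 335}{G + 185} = \frac{400 - 335}{278 + 185} = \frac{65}{463}$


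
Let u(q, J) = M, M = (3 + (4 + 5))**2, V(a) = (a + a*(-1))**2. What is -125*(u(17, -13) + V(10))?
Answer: -18000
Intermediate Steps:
V(a) = 0 (V(a) = (a - a)**2 = 0**2 = 0)
M = 144 (M = (3 + 9)**2 = 12**2 = 144)
u(q, J) = 144
-125*(u(17, -13) + V(10)) = -125*(144 + 0) = -125*144 = -18000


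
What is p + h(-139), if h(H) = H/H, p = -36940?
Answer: -36939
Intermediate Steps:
h(H) = 1
p + h(-139) = -36940 + 1 = -36939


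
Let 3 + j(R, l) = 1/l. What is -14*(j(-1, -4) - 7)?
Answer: 287/2 ≈ 143.50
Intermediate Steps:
j(R, l) = -3 + 1/l
-14*(j(-1, -4) - 7) = -14*((-3 + 1/(-4)) - 7) = -14*((-3 - 1/4) - 7) = -14*(-13/4 - 7) = -14*(-41/4) = 287/2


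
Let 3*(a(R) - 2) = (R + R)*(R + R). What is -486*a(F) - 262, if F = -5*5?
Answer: -406234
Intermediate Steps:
F = -25
a(R) = 2 + 4*R**2/3 (a(R) = 2 + ((R + R)*(R + R))/3 = 2 + ((2*R)*(2*R))/3 = 2 + (4*R**2)/3 = 2 + 4*R**2/3)
-486*a(F) - 262 = -486*(2 + (4/3)*(-25)**2) - 262 = -486*(2 + (4/3)*625) - 262 = -486*(2 + 2500/3) - 262 = -486*2506/3 - 262 = -405972 - 262 = -406234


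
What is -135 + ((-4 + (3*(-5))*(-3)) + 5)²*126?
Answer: 266481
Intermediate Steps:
-135 + ((-4 + (3*(-5))*(-3)) + 5)²*126 = -135 + ((-4 - 15*(-3)) + 5)²*126 = -135 + ((-4 + 45) + 5)²*126 = -135 + (41 + 5)²*126 = -135 + 46²*126 = -135 + 2116*126 = -135 + 266616 = 266481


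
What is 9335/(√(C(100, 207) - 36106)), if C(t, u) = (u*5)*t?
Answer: 9335*√67394/67394 ≈ 35.959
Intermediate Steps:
C(t, u) = 5*t*u (C(t, u) = (5*u)*t = 5*t*u)
9335/(√(C(100, 207) - 36106)) = 9335/(√(5*100*207 - 36106)) = 9335/(√(103500 - 36106)) = 9335/(√67394) = 9335*(√67394/67394) = 9335*√67394/67394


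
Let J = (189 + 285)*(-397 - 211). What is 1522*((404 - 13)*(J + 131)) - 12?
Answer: -171425677234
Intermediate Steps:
J = -288192 (J = 474*(-608) = -288192)
1522*((404 - 13)*(J + 131)) - 12 = 1522*((404 - 13)*(-288192 + 131)) - 12 = 1522*(391*(-288061)) - 12 = 1522*(-112631851) - 12 = -171425677222 - 12 = -171425677234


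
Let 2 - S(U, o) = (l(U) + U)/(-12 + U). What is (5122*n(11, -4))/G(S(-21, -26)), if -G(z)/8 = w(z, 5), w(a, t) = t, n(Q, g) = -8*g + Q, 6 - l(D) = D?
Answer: -110123/20 ≈ -5506.1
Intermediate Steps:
l(D) = 6 - D
n(Q, g) = Q - 8*g
S(U, o) = 2 - 6/(-12 + U) (S(U, o) = 2 - ((6 - U) + U)/(-12 + U) = 2 - 6/(-12 + U))
G(z) = -40 (G(z) = -8*5 = -40)
(5122*n(11, -4))/G(S(-21, -26)) = (5122*(11 - 8*(-4)))/(-40) = (5122*(11 + 32))*(-1/40) = (5122*43)*(-1/40) = 220246*(-1/40) = -110123/20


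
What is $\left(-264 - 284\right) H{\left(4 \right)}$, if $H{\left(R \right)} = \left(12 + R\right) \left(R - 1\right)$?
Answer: $-26304$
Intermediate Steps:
$H{\left(R \right)} = \left(-1 + R\right) \left(12 + R\right)$ ($H{\left(R \right)} = \left(12 + R\right) \left(-1 + R\right) = \left(-1 + R\right) \left(12 + R\right)$)
$\left(-264 - 284\right) H{\left(4 \right)} = \left(-264 - 284\right) \left(-12 + 4^{2} + 11 \cdot 4\right) = - 548 \left(-12 + 16 + 44\right) = \left(-548\right) 48 = -26304$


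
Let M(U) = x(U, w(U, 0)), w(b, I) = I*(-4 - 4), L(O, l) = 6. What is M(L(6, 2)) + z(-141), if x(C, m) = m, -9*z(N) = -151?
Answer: 151/9 ≈ 16.778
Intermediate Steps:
w(b, I) = -8*I (w(b, I) = I*(-8) = -8*I)
z(N) = 151/9 (z(N) = -⅑*(-151) = 151/9)
M(U) = 0 (M(U) = -8*0 = 0)
M(L(6, 2)) + z(-141) = 0 + 151/9 = 151/9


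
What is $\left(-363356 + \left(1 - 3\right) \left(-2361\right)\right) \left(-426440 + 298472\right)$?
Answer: $45893675712$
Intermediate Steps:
$\left(-363356 + \left(1 - 3\right) \left(-2361\right)\right) \left(-426440 + 298472\right) = \left(-363356 + \left(1 - 3\right) \left(-2361\right)\right) \left(-127968\right) = \left(-363356 - -4722\right) \left(-127968\right) = \left(-363356 + 4722\right) \left(-127968\right) = \left(-358634\right) \left(-127968\right) = 45893675712$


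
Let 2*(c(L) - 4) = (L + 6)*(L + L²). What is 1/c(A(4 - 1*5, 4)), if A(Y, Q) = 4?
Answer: 1/104 ≈ 0.0096154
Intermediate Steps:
c(L) = 4 + (6 + L)*(L + L²)/2 (c(L) = 4 + ((L + 6)*(L + L²))/2 = 4 + ((6 + L)*(L + L²))/2 = 4 + (6 + L)*(L + L²)/2)
1/c(A(4 - 1*5, 4)) = 1/(4 + (½)*4³ + 3*4 + (7/2)*4²) = 1/(4 + (½)*64 + 12 + (7/2)*16) = 1/(4 + 32 + 12 + 56) = 1/104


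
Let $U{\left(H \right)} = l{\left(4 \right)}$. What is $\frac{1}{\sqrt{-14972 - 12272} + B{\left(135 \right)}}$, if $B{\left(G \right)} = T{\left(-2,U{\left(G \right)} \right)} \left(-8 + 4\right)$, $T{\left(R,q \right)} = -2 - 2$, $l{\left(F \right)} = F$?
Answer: $\frac{4}{6875} - \frac{7 i \sqrt{139}}{13750} \approx 0.00058182 - 0.0060021 i$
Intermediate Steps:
$U{\left(H \right)} = 4$
$T{\left(R,q \right)} = -4$
$B{\left(G \right)} = 16$ ($B{\left(G \right)} = - 4 \left(-8 + 4\right) = \left(-4\right) \left(-4\right) = 16$)
$\frac{1}{\sqrt{-14972 - 12272} + B{\left(135 \right)}} = \frac{1}{\sqrt{-14972 - 12272} + 16} = \frac{1}{\sqrt{-27244} + 16} = \frac{1}{14 i \sqrt{139} + 16} = \frac{1}{16 + 14 i \sqrt{139}}$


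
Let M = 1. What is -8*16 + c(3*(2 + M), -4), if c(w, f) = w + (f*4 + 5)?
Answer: -130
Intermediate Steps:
c(w, f) = 5 + w + 4*f (c(w, f) = w + (4*f + 5) = w + (5 + 4*f) = 5 + w + 4*f)
-8*16 + c(3*(2 + M), -4) = -8*16 + (5 + 3*(2 + 1) + 4*(-4)) = -128 + (5 + 3*3 - 16) = -128 + (5 + 9 - 16) = -128 - 2 = -130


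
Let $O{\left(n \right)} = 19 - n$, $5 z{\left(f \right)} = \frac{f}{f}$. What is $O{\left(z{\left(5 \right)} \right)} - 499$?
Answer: $- \frac{2401}{5} \approx -480.2$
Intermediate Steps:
$z{\left(f \right)} = \frac{1}{5}$ ($z{\left(f \right)} = \frac{f \frac{1}{f}}{5} = \frac{1}{5} \cdot 1 = \frac{1}{5}$)
$O{\left(z{\left(5 \right)} \right)} - 499 = \left(19 - \frac{1}{5}\right) - 499 = \frac{94}{5} - 499 = - \frac{2401}{5}$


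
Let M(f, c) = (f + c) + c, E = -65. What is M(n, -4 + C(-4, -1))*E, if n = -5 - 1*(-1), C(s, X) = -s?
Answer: 260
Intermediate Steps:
n = -4 (n = -5 + 1 = -4)
M(f, c) = f + 2*c (M(f, c) = (c + f) + c = f + 2*c)
M(n, -4 + C(-4, -1))*E = (-4 + 2*(-4 - 1*(-4)))*(-65) = (-4 + 2*(-4 + 4))*(-65) = (-4 + 2*0)*(-65) = (-4 + 0)*(-65) = -4*(-65) = 260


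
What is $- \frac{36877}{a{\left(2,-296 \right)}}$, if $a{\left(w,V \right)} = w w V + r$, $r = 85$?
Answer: $\frac{36877}{1099} \approx 33.555$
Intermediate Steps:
$a{\left(w,V \right)} = 85 + V w^{2}$ ($a{\left(w,V \right)} = w w V + 85 = w^{2} V + 85 = V w^{2} + 85 = 85 + V w^{2}$)
$- \frac{36877}{a{\left(2,-296 \right)}} = - \frac{36877}{85 - 296 \cdot 2^{2}} = - \frac{36877}{85 - 1184} = - \frac{36877}{-1099} = \left(-36877\right) \left(- \frac{1}{1099}\right) = \frac{36877}{1099}$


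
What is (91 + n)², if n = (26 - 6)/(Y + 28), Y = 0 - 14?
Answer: 418609/49 ≈ 8543.0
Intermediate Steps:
Y = -14
n = 10/7 (n = (26 - 6)/(-14 + 28) = 20/14 = 20*(1/14) = 10/7 ≈ 1.4286)
(91 + n)² = (91 + 10/7)² = (647/7)² = 418609/49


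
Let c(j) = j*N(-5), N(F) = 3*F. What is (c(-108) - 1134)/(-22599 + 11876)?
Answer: -486/10723 ≈ -0.045323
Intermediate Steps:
c(j) = -15*j (c(j) = j*(3*(-5)) = j*(-15) = -15*j)
(c(-108) - 1134)/(-22599 + 11876) = (-15*(-108) - 1134)/(-22599 + 11876) = (1620 - 1134)/(-10723) = 486*(-1/10723) = -486/10723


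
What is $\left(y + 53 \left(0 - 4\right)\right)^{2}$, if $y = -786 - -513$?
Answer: $235225$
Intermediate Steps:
$y = -273$ ($y = -786 + 513 = -273$)
$\left(y + 53 \left(0 - 4\right)\right)^{2} = \left(-273 + 53 \left(0 - 4\right)\right)^{2} = \left(-273 + 53 \left(-4\right)\right)^{2} = \left(-273 - 212\right)^{2} = \left(-485\right)^{2} = 235225$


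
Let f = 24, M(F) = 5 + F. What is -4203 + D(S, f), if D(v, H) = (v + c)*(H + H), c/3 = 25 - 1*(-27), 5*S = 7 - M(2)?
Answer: 3285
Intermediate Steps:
S = 0 (S = (7 - (5 + 2))/5 = (7 - 1*7)/5 = (7 - 7)/5 = (1/5)*0 = 0)
c = 156 (c = 3*(25 - 1*(-27)) = 3*(25 + 27) = 3*52 = 156)
D(v, H) = 2*H*(156 + v) (D(v, H) = (v + 156)*(H + H) = (156 + v)*(2*H) = 2*H*(156 + v))
-4203 + D(S, f) = -4203 + 2*24*(156 + 0) = -4203 + 2*24*156 = -4203 + 7488 = 3285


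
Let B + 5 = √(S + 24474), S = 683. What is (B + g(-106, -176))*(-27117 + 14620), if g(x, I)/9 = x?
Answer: 11984623 - 12497*√25157 ≈ 1.0002e+7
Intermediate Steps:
g(x, I) = 9*x
B = -5 + √25157 (B = -5 + √(683 + 24474) = -5 + √25157 ≈ 153.61)
(B + g(-106, -176))*(-27117 + 14620) = ((-5 + √25157) + 9*(-106))*(-27117 + 14620) = ((-5 + √25157) - 954)*(-12497) = (-959 + √25157)*(-12497) = 11984623 - 12497*√25157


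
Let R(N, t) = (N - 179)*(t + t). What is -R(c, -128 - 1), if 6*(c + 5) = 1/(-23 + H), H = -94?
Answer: -5554267/117 ≈ -47472.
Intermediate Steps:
c = -3511/702 (c = -5 + 1/(6*(-23 - 94)) = -5 + (1/6)/(-117) = -5 + (1/6)*(-1/117) = -5 - 1/702 = -3511/702 ≈ -5.0014)
R(N, t) = 2*t*(-179 + N) (R(N, t) = (-179 + N)*(2*t) = 2*t*(-179 + N))
-R(c, -128 - 1) = -2*(-128 - 1)*(-179 - 3511/702) = -2*(-129)*(-129169)/702 = -1*5554267/117 = -5554267/117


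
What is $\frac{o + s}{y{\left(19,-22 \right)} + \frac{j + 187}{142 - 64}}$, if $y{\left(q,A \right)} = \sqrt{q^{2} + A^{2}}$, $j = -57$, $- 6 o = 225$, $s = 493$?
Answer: $- \frac{2733}{3032} + \frac{106587 \sqrt{5}}{15160} \approx 14.82$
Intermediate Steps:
$o = - \frac{75}{2}$ ($o = \left(- \frac{1}{6}\right) 225 = - \frac{75}{2} \approx -37.5$)
$y{\left(q,A \right)} = \sqrt{A^{2} + q^{2}}$
$\frac{o + s}{y{\left(19,-22 \right)} + \frac{j + 187}{142 - 64}} = \frac{- \frac{75}{2} + 493}{\sqrt{\left(-22\right)^{2} + 19^{2}} + \frac{-57 + 187}{142 - 64}} = \frac{911}{2 \left(\sqrt{484 + 361} + \frac{130}{78}\right)} = \frac{911}{2 \left(\sqrt{845} + 130 \cdot \frac{1}{78}\right)} = \frac{911}{2 \left(13 \sqrt{5} + \frac{5}{3}\right)} = \frac{911}{2 \left(\frac{5}{3} + 13 \sqrt{5}\right)}$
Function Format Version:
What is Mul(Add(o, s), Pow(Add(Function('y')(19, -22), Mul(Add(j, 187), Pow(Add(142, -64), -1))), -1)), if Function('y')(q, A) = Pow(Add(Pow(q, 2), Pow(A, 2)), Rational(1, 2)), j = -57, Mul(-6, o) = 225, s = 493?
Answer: Add(Rational(-2733, 3032), Mul(Rational(106587, 15160), Pow(5, Rational(1, 2)))) ≈ 14.820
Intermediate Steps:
o = Rational(-75, 2) (o = Mul(Rational(-1, 6), 225) = Rational(-75, 2) ≈ -37.500)
Function('y')(q, A) = Pow(Add(Pow(A, 2), Pow(q, 2)), Rational(1, 2))
Mul(Add(o, s), Pow(Add(Function('y')(19, -22), Mul(Add(j, 187), Pow(Add(142, -64), -1))), -1)) = Mul(Add(Rational(-75, 2), 493), Pow(Add(Pow(Add(Pow(-22, 2), Pow(19, 2)), Rational(1, 2)), Mul(Add(-57, 187), Pow(Add(142, -64), -1))), -1)) = Mul(Rational(911, 2), Pow(Add(Pow(Add(484, 361), Rational(1, 2)), Mul(130, Pow(78, -1))), -1)) = Mul(Rational(911, 2), Pow(Add(Pow(845, Rational(1, 2)), Mul(130, Rational(1, 78))), -1)) = Mul(Rational(911, 2), Pow(Add(Mul(13, Pow(5, Rational(1, 2))), Rational(5, 3)), -1)) = Mul(Rational(911, 2), Pow(Add(Rational(5, 3), Mul(13, Pow(5, Rational(1, 2)))), -1))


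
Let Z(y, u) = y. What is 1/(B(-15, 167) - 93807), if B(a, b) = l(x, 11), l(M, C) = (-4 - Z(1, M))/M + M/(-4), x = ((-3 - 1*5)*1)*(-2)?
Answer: -16/1500981 ≈ -1.0660e-5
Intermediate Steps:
x = 16 (x = ((-3 - 5)*1)*(-2) = -8*1*(-2) = -8*(-2) = 16)
l(M, C) = -5/M - M/4 (l(M, C) = (-4 - 1*1)/M + M/(-4) = (-4 - 1)/M + M*(-¼) = -5/M - M/4)
B(a, b) = -69/16 (B(a, b) = -5/16 - ¼*16 = -5*1/16 - 4 = -5/16 - 4 = -69/16)
1/(B(-15, 167) - 93807) = 1/(-69/16 - 93807) = 1/(-1500981/16) = -16/1500981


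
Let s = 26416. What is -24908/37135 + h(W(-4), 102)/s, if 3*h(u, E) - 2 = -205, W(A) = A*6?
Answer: -1981447589/2942874480 ≈ -0.67330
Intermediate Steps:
W(A) = 6*A
h(u, E) = -203/3 (h(u, E) = 2/3 + (1/3)*(-205) = 2/3 - 205/3 = -203/3)
-24908/37135 + h(W(-4), 102)/s = -24908/37135 - 203/3/26416 = -24908*1/37135 - 203/3*1/26416 = -24908/37135 - 203/79248 = -1981447589/2942874480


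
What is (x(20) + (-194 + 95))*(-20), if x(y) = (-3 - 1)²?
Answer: 1660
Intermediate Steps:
x(y) = 16 (x(y) = (-4)² = 16)
(x(20) + (-194 + 95))*(-20) = (16 + (-194 + 95))*(-20) = (16 - 99)*(-20) = -83*(-20) = 1660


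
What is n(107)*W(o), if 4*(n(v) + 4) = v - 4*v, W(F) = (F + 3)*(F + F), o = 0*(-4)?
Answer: 0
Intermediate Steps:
o = 0
W(F) = 2*F*(3 + F) (W(F) = (3 + F)*(2*F) = 2*F*(3 + F))
n(v) = -4 - 3*v/4 (n(v) = -4 + (v - 4*v)/4 = -4 + (-3*v)/4 = -4 - 3*v/4)
n(107)*W(o) = (-4 - ¾*107)*(2*0*(3 + 0)) = (-4 - 321/4)*(2*0*3) = -337/4*0 = 0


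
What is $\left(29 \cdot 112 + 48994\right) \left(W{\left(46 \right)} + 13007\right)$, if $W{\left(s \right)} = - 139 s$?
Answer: $345476346$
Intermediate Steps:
$\left(29 \cdot 112 + 48994\right) \left(W{\left(46 \right)} + 13007\right) = \left(29 \cdot 112 + 48994\right) \left(\left(-139\right) 46 + 13007\right) = \left(3248 + 48994\right) \left(-6394 + 13007\right) = 52242 \cdot 6613 = 345476346$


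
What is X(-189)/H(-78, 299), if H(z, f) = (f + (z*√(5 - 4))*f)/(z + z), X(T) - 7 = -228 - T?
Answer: -384/1771 ≈ -0.21683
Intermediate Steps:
X(T) = -221 - T (X(T) = 7 + (-228 - T) = -221 - T)
H(z, f) = (f + f*z)/(2*z) (H(z, f) = (f + (z*√1)*f)/((2*z)) = (f + (z*1)*f)*(1/(2*z)) = (f + z*f)*(1/(2*z)) = (f + f*z)*(1/(2*z)) = (f + f*z)/(2*z))
X(-189)/H(-78, 299) = (-221 - 1*(-189))/(((½)*299*(1 - 78)/(-78))) = (-221 + 189)/(((½)*299*(-1/78)*(-77))) = -32/1771/12 = -32*12/1771 = -384/1771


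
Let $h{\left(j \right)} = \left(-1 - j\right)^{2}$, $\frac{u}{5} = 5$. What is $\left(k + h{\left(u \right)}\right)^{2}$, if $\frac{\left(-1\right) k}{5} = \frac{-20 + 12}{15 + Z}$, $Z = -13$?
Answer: $484416$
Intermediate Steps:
$u = 25$ ($u = 5 \cdot 5 = 25$)
$k = 20$ ($k = - 5 \frac{-20 + 12}{15 - 13} = - 5 \left(- \frac{8}{2}\right) = - 5 \left(\left(-8\right) \frac{1}{2}\right) = \left(-5\right) \left(-4\right) = 20$)
$\left(k + h{\left(u \right)}\right)^{2} = \left(20 + \left(1 + 25\right)^{2}\right)^{2} = \left(20 + 26^{2}\right)^{2} = \left(20 + 676\right)^{2} = 696^{2} = 484416$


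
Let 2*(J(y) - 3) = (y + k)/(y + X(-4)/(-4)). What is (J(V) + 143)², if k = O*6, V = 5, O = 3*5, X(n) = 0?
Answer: 96721/4 ≈ 24180.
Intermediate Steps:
O = 15
k = 90 (k = 15*6 = 90)
J(y) = 3 + (90 + y)/(2*y) (J(y) = 3 + ((y + 90)/(y + 0/(-4)))/2 = 3 + ((90 + y)/(y + 0*(-¼)))/2 = 3 + ((90 + y)/(y + 0))/2 = 3 + ((90 + y)/y)/2 = 3 + (90 + y)/(2*y))
(J(V) + 143)² = ((7/2 + 45/5) + 143)² = ((7/2 + 45*(⅕)) + 143)² = ((7/2 + 9) + 143)² = (25/2 + 143)² = (311/2)² = 96721/4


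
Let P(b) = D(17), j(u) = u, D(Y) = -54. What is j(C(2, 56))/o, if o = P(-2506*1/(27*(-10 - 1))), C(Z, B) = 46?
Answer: -23/27 ≈ -0.85185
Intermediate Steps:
P(b) = -54
o = -54
j(C(2, 56))/o = 46/(-54) = 46*(-1/54) = -23/27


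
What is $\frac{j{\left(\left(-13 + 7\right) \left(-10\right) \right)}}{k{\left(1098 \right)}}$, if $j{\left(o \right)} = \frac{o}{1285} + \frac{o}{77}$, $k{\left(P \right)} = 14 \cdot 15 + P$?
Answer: $\frac{1362}{2157001} \approx 0.00063143$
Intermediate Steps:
$k{\left(P \right)} = 210 + P$
$j{\left(o \right)} = \frac{1362 o}{98945}$ ($j{\left(o \right)} = o \frac{1}{1285} + o \frac{1}{77} = \frac{o}{1285} + \frac{o}{77} = \frac{1362 o}{98945}$)
$\frac{j{\left(\left(-13 + 7\right) \left(-10\right) \right)}}{k{\left(1098 \right)}} = \frac{\frac{1362}{98945} \left(-13 + 7\right) \left(-10\right)}{210 + 1098} = \frac{\frac{1362}{98945} \left(\left(-6\right) \left(-10\right)\right)}{1308} = \frac{1362}{98945} \cdot 60 \cdot \frac{1}{1308} = \frac{16344}{19789} \cdot \frac{1}{1308} = \frac{1362}{2157001}$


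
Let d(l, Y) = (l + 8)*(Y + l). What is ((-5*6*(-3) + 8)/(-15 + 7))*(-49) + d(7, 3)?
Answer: 3001/4 ≈ 750.25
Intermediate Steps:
d(l, Y) = (8 + l)*(Y + l)
((-5*6*(-3) + 8)/(-15 + 7))*(-49) + d(7, 3) = ((-5*6*(-3) + 8)/(-15 + 7))*(-49) + (7**2 + 8*3 + 8*7 + 3*7) = ((-30*(-3) + 8)/(-8))*(-49) + (49 + 24 + 56 + 21) = ((90 + 8)*(-1/8))*(-49) + 150 = (98*(-1/8))*(-49) + 150 = -49/4*(-49) + 150 = 2401/4 + 150 = 3001/4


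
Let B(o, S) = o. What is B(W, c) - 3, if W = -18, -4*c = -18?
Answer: -21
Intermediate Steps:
c = 9/2 (c = -1/4*(-18) = 9/2 ≈ 4.5000)
B(W, c) - 3 = -18 - 3 = -21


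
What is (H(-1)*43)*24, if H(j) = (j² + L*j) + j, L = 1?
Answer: -1032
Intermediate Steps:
H(j) = j² + 2*j (H(j) = (j² + 1*j) + j = (j² + j) + j = (j + j²) + j = j² + 2*j)
(H(-1)*43)*24 = (-(2 - 1)*43)*24 = (-1*1*43)*24 = -1*43*24 = -43*24 = -1032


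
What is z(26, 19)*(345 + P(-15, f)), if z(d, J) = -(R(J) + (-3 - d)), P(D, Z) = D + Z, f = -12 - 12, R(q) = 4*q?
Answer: -14382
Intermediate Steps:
f = -24
z(d, J) = 3 + d - 4*J (z(d, J) = -(4*J + (-3 - d)) = -(-3 - d + 4*J) = 3 + d - 4*J)
z(26, 19)*(345 + P(-15, f)) = (3 + 26 - 4*19)*(345 + (-15 - 24)) = (3 + 26 - 76)*(345 - 39) = -47*306 = -14382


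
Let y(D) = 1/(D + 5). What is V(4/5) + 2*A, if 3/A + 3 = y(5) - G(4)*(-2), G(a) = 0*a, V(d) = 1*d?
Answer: -184/145 ≈ -1.2690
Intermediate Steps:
y(D) = 1/(5 + D)
V(d) = d
G(a) = 0
A = -30/29 (A = 3/(-3 + (1/(5 + 5) - 0*(-2))) = 3/(-3 + (1/10 - 1*0)) = 3/(-3 + (1/10 + 0)) = 3/(-3 + 1/10) = 3/(-29/10) = 3*(-10/29) = -30/29 ≈ -1.0345)
V(4/5) + 2*A = 4/5 + 2*(-30/29) = 4*(1/5) - 60/29 = 4/5 - 60/29 = -184/145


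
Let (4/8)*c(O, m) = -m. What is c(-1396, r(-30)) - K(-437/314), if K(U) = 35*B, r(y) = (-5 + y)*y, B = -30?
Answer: -1050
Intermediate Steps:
r(y) = y*(-5 + y)
K(U) = -1050 (K(U) = 35*(-30) = -1050)
c(O, m) = -2*m (c(O, m) = 2*(-m) = -2*m)
c(-1396, r(-30)) - K(-437/314) = -(-60)*(-5 - 30) - 1*(-1050) = -(-60)*(-35) + 1050 = -2*1050 + 1050 = -2100 + 1050 = -1050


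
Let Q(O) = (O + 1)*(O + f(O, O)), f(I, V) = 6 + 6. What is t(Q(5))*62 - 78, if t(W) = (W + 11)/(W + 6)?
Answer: -709/54 ≈ -13.130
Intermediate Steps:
f(I, V) = 12
Q(O) = (1 + O)*(12 + O) (Q(O) = (O + 1)*(O + 12) = (1 + O)*(12 + O))
t(W) = (11 + W)/(6 + W)
t(Q(5))*62 - 78 = ((11 + (12 + 5**2 + 13*5))/(6 + (12 + 5**2 + 13*5)))*62 - 78 = ((11 + (12 + 25 + 65))/(6 + (12 + 25 + 65)))*62 - 78 = ((11 + 102)/(6 + 102))*62 - 78 = (113/108)*62 - 78 = 3503/54 - 78 = -709/54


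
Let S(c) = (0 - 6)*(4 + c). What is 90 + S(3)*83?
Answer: -3396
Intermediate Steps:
S(c) = -24 - 6*c (S(c) = -6*(4 + c) = -24 - 6*c)
90 + S(3)*83 = 90 + (-24 - 6*3)*83 = 90 + (-24 - 18)*83 = 90 - 42*83 = 90 - 3486 = -3396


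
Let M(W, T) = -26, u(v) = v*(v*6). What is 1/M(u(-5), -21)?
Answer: -1/26 ≈ -0.038462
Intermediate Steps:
u(v) = 6*v² (u(v) = v*(6*v) = 6*v²)
1/M(u(-5), -21) = 1/(-26) = -1/26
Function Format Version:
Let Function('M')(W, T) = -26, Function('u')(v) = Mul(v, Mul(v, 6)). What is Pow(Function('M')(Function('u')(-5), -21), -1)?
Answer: Rational(-1, 26) ≈ -0.038462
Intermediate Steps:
Function('u')(v) = Mul(6, Pow(v, 2)) (Function('u')(v) = Mul(v, Mul(6, v)) = Mul(6, Pow(v, 2)))
Pow(Function('M')(Function('u')(-5), -21), -1) = Pow(-26, -1) = Rational(-1, 26)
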